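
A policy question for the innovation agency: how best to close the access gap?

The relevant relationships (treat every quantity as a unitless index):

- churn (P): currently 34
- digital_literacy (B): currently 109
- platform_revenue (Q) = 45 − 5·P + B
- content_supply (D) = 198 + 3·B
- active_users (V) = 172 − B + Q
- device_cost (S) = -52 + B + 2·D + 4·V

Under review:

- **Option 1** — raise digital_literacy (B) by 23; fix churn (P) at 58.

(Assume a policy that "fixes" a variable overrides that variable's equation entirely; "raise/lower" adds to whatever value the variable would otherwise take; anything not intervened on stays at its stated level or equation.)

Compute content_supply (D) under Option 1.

Option 1 (B + 23, P := 58):
  B = 109 + 23 = 132
  D = 198 + 3·132 = 594

594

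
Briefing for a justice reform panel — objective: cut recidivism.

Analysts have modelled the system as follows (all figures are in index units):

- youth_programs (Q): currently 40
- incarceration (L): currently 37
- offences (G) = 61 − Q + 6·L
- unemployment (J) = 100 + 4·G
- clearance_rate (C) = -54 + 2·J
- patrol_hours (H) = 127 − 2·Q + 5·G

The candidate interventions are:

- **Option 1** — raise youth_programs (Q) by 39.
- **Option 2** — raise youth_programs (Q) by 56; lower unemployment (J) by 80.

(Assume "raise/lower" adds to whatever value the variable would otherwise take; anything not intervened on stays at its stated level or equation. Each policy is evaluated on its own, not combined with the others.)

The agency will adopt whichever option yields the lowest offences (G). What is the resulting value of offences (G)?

187

Option 1 (Q + 39):
  Q = 40 + 39 = 79
  L = 37
  G = 61 − 79 + 6·37 = 204
Option 2 (Q + 56, J − 80):
  Q = 40 + 56 = 96
  L = 37
  G = 61 − 96 + 6·37 = 187
Comparing — Option 1: G=204, Option 2: G=187. Lowest is 187 (Option 2).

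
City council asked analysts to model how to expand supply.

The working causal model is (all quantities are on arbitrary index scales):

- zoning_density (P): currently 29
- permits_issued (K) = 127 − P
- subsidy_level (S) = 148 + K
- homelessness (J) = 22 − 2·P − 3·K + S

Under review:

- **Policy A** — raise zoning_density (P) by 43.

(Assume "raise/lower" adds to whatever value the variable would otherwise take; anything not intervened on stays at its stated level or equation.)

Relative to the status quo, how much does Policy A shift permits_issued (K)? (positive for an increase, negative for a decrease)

Baseline:
  P = 29
  K = 127 − 29 = 98
Policy A (P + 43):
  P = 29 + 43 = 72
  K = 127 − 72 = 55
Change in K: 55 − 98 = -43

-43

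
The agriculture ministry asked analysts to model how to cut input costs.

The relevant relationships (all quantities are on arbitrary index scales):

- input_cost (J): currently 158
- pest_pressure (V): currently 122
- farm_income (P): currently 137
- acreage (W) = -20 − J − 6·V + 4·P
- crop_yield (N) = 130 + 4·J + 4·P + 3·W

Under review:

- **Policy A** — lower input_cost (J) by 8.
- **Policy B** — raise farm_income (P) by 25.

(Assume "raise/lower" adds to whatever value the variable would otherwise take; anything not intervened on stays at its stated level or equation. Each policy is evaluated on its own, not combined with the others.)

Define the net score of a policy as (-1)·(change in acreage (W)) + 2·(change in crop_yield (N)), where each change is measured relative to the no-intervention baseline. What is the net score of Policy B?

700

Baseline:
  J = 158
  V = 122
  P = 137
  W = -20 − 158 − 6·122 + 4·137 = -362
  N = 130 + 4·158 + 4·137 + 3·(-362) = 224
Policy B (P + 25):
  J = 158
  V = 122
  P = 137 + 25 = 162
  W = -20 − 158 − 6·122 + 4·162 = -262
  N = 130 + 4·158 + 4·162 + 3·(-262) = 624
ΔW = -262 − (-362) = 100; ΔN = 624 − 224 = 400
Score = (-1)·100 + 2·400 = 700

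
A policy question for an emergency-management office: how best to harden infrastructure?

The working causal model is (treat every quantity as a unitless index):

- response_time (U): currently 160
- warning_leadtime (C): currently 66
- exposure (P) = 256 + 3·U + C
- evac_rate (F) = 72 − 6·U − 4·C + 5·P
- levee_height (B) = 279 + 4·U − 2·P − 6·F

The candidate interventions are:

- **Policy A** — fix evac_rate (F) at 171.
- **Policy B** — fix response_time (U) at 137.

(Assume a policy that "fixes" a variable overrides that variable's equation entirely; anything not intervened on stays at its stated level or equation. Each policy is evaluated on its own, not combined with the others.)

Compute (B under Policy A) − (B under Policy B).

14834

Policy A (F := 171):
  U = 160
  C = 66
  P = 256 + 3·160 + 66 = 802
  F = 171
  B = 279 + 4·160 − 2·802 − 6·171 = -1711
Policy B (U := 137):
  U = 137
  C = 66
  P = 256 + 3·137 + 66 = 733
  F = 72 − 6·137 − 4·66 + 5·733 = 2651
  B = 279 + 4·137 − 2·733 − 6·2651 = -16545
B: -1711 − (-16545) = 14834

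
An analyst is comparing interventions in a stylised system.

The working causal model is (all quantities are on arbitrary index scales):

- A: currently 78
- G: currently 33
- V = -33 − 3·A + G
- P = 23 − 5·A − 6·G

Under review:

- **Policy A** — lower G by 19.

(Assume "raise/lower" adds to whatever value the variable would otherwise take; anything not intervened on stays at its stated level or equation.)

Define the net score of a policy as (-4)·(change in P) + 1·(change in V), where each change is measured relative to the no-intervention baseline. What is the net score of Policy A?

Baseline:
  A = 78
  G = 33
  V = -33 − 3·78 + 33 = -234
  P = 23 − 5·78 − 6·33 = -565
Policy A (G − 19):
  A = 78
  G = 33 − 19 = 14
  V = -33 − 3·78 + 14 = -253
  P = 23 − 5·78 − 6·14 = -451
ΔP = -451 − (-565) = 114; ΔV = -253 − (-234) = -19
Score = (-4)·114 + 1·(-19) = -475

-475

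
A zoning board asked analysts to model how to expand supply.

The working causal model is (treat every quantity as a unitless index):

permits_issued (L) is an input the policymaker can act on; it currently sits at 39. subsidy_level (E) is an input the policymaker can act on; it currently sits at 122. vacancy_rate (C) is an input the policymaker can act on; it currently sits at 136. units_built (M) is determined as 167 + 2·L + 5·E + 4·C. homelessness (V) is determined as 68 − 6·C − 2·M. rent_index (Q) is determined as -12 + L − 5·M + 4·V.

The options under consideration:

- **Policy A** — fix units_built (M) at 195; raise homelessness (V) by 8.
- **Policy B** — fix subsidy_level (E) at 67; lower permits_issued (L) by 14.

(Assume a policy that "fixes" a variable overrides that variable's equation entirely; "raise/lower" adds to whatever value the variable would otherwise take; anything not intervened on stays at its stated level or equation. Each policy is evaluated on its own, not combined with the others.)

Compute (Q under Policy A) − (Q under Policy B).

Policy A (M := 195, V + 8):
  L = 39
  E = 122
  C = 136
  M = 195
  V = 68 − 6·136 − 2·195 (+8 from intervention) = -1130
  Q = -12 + 39 − 5·195 + 4·(-1130) = -5468
Policy B (E := 67, L − 14):
  L = 39 − 14 = 25
  E = 67
  C = 136
  M = 167 + 2·25 + 5·67 + 4·136 = 1096
  V = 68 − 6·136 − 2·1096 = -2940
  Q = -12 + 25 − 5·1096 + 4·(-2940) = -17227
Q: -5468 − (-17227) = 11759

11759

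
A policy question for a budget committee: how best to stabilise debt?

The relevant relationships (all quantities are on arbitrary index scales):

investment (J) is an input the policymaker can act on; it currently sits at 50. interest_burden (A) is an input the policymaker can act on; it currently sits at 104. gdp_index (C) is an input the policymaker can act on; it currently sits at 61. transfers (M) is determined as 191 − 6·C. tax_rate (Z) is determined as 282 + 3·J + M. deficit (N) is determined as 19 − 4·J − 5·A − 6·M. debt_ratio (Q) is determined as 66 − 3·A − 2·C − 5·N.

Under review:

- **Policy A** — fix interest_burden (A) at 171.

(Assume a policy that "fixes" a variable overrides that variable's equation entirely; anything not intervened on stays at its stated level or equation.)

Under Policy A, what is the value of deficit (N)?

14

Policy A (A := 171):
  J = 50
  A = 171
  C = 61
  M = 191 − 6·61 = -175
  N = 19 − 4·50 − 5·171 − 6·(-175) = 14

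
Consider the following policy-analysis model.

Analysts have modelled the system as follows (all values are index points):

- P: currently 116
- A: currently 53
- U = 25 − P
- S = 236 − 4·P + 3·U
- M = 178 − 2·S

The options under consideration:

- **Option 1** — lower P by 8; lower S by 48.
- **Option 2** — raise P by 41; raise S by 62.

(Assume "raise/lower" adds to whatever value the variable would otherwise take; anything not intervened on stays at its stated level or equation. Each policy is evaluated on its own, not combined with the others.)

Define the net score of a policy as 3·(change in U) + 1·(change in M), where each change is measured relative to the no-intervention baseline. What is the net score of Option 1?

Baseline:
  P = 116
  U = 25 − 116 = -91
  S = 236 − 4·116 + 3·(-91) = -501
  M = 178 − 2·(-501) = 1180
Option 1 (P − 8, S − 48):
  P = 116 − 8 = 108
  U = 25 − 108 = -83
  S = 236 − 4·108 + 3·(-83) (−48 from intervention) = -493
  M = 178 − 2·(-493) = 1164
ΔU = -83 − (-91) = 8; ΔM = 1164 − 1180 = -16
Score = 3·8 + 1·(-16) = 8

8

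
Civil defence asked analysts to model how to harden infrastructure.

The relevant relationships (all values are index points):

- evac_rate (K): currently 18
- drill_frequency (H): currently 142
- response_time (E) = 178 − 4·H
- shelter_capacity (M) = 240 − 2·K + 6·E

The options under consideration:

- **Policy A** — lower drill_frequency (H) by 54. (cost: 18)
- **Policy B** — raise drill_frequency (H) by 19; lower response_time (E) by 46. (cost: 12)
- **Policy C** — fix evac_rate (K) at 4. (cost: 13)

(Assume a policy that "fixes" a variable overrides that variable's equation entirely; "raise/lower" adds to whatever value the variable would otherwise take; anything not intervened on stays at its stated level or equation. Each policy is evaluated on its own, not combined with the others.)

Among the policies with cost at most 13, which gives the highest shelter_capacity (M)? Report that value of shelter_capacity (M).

Policy B (H + 19, E − 46):
  K = 18
  H = 142 + 19 = 161
  E = 178 − 4·161 (−46 from intervention) = -512
  M = 240 − 2·18 + 6·(-512) = -2868
Policy C (K := 4):
  K = 4
  H = 142
  E = 178 − 4·142 = -390
  M = 240 − 2·4 + 6·(-390) = -2108
Comparing — Policy B: M=-2868, Policy C: M=-2108. Highest is -2108 (Policy C).

-2108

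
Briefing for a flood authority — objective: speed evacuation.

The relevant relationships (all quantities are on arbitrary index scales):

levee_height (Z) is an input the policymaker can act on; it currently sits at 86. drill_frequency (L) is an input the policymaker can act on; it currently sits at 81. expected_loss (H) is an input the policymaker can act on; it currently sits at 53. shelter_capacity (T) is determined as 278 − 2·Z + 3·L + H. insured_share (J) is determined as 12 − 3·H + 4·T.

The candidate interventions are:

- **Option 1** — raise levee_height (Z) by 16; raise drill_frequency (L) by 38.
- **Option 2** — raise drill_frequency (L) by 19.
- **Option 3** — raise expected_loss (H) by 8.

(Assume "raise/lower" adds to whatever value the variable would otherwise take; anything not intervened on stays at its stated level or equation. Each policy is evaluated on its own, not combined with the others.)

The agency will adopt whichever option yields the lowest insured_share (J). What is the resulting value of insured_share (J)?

Option 1 (Z + 16, L + 38):
  Z = 86 + 16 = 102
  L = 81 + 38 = 119
  H = 53
  T = 278 − 2·102 + 3·119 + 53 = 484
  J = 12 − 3·53 + 4·484 = 1789
Option 2 (L + 19):
  Z = 86
  L = 81 + 19 = 100
  H = 53
  T = 278 − 2·86 + 3·100 + 53 = 459
  J = 12 − 3·53 + 4·459 = 1689
Option 3 (H + 8):
  Z = 86
  L = 81
  H = 53 + 8 = 61
  T = 278 − 2·86 + 3·81 + 61 = 410
  J = 12 − 3·61 + 4·410 = 1469
Comparing — Option 1: J=1789, Option 2: J=1689, Option 3: J=1469. Lowest is 1469 (Option 3).

1469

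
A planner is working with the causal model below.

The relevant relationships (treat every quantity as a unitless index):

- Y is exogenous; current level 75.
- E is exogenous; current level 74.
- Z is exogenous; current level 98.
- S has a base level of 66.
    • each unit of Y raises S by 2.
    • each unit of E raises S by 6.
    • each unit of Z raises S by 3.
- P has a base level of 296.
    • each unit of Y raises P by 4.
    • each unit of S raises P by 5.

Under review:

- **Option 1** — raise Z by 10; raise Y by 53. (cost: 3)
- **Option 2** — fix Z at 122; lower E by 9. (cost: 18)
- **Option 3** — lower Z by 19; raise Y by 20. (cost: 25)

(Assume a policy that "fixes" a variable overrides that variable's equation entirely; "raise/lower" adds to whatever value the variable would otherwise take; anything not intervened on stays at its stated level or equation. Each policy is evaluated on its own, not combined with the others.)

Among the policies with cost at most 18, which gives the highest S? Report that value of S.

1090

Option 1 (Z + 10, Y + 53):
  Y = 75 + 53 = 128
  E = 74
  Z = 98 + 10 = 108
  S = 66 + 2·128 + 6·74 + 3·108 = 1090
Option 2 (Z := 122, E − 9):
  Y = 75
  E = 74 − 9 = 65
  Z = 122
  S = 66 + 2·75 + 6·65 + 3·122 = 972
Comparing — Option 1: S=1090, Option 2: S=972. Highest is 1090 (Option 1).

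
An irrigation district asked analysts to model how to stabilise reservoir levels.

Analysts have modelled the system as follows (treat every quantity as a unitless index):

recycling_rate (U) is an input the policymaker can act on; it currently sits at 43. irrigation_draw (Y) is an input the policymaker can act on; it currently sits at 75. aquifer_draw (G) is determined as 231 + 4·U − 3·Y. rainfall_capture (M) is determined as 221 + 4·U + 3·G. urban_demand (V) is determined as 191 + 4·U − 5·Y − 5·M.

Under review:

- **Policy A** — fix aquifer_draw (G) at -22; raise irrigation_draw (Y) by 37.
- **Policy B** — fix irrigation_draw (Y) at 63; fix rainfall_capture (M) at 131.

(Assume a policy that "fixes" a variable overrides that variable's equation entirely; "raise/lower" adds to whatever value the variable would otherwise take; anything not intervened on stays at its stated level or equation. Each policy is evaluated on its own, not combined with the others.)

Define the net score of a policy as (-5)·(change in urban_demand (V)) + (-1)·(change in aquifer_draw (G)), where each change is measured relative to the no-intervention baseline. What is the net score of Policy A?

-13875

Baseline:
  U = 43
  Y = 75
  G = 231 + 4·43 − 3·75 = 178
  M = 221 + 4·43 + 3·178 = 927
  V = 191 + 4·43 − 5·75 − 5·927 = -4647
Policy A (G := -22, Y + 37):
  U = 43
  Y = 75 + 37 = 112
  G = -22
  M = 221 + 4·43 + 3·(-22) = 327
  V = 191 + 4·43 − 5·112 − 5·327 = -1832
ΔV = -1832 − (-4647) = 2815; ΔG = -22 − 178 = -200
Score = (-5)·2815 + (-1)·(-200) = -13875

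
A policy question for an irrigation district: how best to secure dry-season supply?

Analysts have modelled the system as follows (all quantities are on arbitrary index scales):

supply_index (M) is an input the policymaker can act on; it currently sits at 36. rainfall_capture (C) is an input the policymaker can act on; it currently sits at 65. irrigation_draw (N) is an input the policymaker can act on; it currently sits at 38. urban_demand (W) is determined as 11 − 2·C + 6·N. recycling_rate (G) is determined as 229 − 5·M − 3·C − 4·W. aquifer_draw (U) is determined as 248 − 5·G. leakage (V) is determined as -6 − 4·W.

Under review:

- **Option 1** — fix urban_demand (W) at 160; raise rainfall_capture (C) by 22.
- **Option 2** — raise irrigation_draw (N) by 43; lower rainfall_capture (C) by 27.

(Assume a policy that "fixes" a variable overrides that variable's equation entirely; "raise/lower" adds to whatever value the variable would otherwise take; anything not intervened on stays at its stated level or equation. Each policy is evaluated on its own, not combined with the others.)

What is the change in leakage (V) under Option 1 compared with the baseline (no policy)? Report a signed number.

Baseline:
  C = 65
  N = 38
  W = 11 − 2·65 + 6·38 = 109
  V = -6 − 4·109 = -442
Option 1 (W := 160, C + 22):
  C = 65 + 22 = 87
  N = 38
  W = 160
  V = -6 − 4·160 = -646
Change in V: -646 − (-442) = -204

-204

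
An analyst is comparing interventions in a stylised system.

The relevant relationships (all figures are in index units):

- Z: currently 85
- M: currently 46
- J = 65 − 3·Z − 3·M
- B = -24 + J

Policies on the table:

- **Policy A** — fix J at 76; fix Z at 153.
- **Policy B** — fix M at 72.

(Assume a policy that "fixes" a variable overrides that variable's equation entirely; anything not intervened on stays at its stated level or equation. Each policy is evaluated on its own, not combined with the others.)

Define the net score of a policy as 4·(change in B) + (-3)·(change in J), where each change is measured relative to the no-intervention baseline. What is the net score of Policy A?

404

Baseline:
  Z = 85
  M = 46
  J = 65 − 3·85 − 3·46 = -328
  B = -24 + (-328) = -352
Policy A (J := 76, Z := 153):
  Z = 153
  M = 46
  J = 76
  B = -24 + 76 = 52
ΔB = 52 − (-352) = 404; ΔJ = 76 − (-328) = 404
Score = 4·404 + (-3)·404 = 404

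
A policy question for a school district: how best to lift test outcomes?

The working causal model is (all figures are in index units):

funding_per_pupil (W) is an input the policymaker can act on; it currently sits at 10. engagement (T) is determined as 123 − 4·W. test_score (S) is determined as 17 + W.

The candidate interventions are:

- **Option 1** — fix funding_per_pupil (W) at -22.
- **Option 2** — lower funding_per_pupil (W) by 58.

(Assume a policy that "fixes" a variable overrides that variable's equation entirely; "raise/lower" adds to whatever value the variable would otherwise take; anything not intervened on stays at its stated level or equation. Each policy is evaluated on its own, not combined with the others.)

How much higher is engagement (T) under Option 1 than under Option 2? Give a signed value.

Option 1 (W := -22):
  W = -22
  T = 123 − 4·(-22) = 211
Option 2 (W − 58):
  W = 10 − 58 = -48
  T = 123 − 4·(-48) = 315
T: 211 − 315 = -104

-104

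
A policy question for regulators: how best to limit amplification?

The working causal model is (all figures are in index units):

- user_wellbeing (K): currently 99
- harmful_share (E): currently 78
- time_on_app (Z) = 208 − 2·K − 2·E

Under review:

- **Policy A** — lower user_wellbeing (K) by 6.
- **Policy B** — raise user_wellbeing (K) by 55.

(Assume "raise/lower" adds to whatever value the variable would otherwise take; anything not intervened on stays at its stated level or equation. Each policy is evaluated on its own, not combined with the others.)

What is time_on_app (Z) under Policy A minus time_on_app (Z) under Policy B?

Policy A (K − 6):
  K = 99 − 6 = 93
  E = 78
  Z = 208 − 2·93 − 2·78 = -134
Policy B (K + 55):
  K = 99 + 55 = 154
  E = 78
  Z = 208 − 2·154 − 2·78 = -256
Z: -134 − (-256) = 122

122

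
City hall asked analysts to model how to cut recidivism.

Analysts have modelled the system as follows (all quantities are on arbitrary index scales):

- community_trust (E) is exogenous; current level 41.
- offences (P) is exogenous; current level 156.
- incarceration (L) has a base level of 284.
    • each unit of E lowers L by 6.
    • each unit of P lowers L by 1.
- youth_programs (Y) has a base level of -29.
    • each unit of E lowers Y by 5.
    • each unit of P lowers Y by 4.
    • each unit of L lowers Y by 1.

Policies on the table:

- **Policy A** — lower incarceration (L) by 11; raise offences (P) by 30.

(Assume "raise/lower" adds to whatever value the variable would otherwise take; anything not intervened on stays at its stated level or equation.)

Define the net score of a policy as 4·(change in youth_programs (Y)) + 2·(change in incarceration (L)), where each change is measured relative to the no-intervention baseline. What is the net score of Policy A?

-398

Baseline:
  E = 41
  P = 156
  L = 284 − 6·41 − 156 = -118
  Y = -29 − 5·41 − 4·156 − (-118) = -740
Policy A (L − 11, P + 30):
  E = 41
  P = 156 + 30 = 186
  L = 284 − 6·41 − 186 (−11 from intervention) = -159
  Y = -29 − 5·41 − 4·186 − (-159) = -819
ΔY = -819 − (-740) = -79; ΔL = -159 − (-118) = -41
Score = 4·(-79) + 2·(-41) = -398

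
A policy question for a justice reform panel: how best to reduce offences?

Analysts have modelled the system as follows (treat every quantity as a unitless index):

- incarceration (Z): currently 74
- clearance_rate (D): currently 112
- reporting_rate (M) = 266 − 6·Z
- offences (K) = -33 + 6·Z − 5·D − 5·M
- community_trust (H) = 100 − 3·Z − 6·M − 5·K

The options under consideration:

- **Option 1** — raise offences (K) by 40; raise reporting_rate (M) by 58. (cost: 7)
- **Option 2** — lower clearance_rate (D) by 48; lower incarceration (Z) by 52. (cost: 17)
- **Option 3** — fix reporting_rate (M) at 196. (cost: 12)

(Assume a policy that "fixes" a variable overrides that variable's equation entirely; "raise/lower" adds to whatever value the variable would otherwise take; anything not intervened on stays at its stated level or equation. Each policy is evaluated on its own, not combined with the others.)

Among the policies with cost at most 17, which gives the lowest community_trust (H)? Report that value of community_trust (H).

-1857

Option 1 (K + 40, M + 58):
  Z = 74
  D = 112
  M = 266 − 6·74 (+58 from intervention) = -120
  K = -33 + 6·74 − 5·112 − 5·(-120) (+40 from intervention) = 491
  H = 100 − 3·74 − 6·(-120) − 5·491 = -1857
Option 2 (D − 48, Z − 52):
  Z = 74 − 52 = 22
  D = 112 − 48 = 64
  M = 266 − 6·22 = 134
  K = -33 + 6·22 − 5·64 − 5·134 = -891
  H = 100 − 3·22 − 6·134 − 5·(-891) = 3685
Option 3 (M := 196):
  Z = 74
  D = 112
  M = 196
  K = -33 + 6·74 − 5·112 − 5·196 = -1129
  H = 100 − 3·74 − 6·196 − 5·(-1129) = 4347
Comparing — Option 1: H=-1857, Option 2: H=3685, Option 3: H=4347. Lowest is -1857 (Option 1).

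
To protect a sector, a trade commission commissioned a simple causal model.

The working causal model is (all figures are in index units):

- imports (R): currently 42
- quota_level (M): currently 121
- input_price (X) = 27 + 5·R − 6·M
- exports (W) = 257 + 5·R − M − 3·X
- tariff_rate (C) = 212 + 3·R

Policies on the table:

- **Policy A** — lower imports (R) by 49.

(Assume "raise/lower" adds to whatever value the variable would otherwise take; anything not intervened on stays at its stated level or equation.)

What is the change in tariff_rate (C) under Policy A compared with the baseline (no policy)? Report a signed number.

-147

Baseline:
  R = 42
  C = 212 + 3·42 = 338
Policy A (R − 49):
  R = 42 − 49 = -7
  C = 212 + 3·(-7) = 191
Change in C: 191 − 338 = -147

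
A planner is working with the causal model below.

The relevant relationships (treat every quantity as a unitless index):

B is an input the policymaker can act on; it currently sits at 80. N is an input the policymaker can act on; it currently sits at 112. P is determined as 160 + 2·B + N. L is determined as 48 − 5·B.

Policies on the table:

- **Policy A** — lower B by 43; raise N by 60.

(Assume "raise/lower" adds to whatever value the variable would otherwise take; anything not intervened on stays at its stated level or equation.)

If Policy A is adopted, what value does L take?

-137

Policy A (B − 43, N + 60):
  B = 80 − 43 = 37
  L = 48 − 5·37 = -137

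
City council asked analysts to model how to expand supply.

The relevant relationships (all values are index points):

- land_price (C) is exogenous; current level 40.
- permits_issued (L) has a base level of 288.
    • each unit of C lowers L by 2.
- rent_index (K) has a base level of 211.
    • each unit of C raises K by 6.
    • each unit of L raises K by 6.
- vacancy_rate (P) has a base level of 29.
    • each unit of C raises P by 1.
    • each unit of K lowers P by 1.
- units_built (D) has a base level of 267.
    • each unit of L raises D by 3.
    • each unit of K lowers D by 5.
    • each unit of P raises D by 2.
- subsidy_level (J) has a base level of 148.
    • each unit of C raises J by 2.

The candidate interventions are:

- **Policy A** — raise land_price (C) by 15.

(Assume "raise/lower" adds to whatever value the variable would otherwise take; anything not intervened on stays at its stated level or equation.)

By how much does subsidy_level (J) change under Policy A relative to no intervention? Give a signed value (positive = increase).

30

Baseline:
  C = 40
  J = 148 + 2·40 = 228
Policy A (C + 15):
  C = 40 + 15 = 55
  J = 148 + 2·55 = 258
Change in J: 258 − 228 = 30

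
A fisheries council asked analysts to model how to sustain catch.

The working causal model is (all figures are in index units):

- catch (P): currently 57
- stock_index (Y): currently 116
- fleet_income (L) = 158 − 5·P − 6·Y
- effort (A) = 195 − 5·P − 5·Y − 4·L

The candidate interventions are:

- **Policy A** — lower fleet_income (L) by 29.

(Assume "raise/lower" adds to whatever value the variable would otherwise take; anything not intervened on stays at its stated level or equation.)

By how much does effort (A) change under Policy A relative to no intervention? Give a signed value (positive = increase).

Baseline:
  P = 57
  Y = 116
  L = 158 − 5·57 − 6·116 = -823
  A = 195 − 5·57 − 5·116 − 4·(-823) = 2622
Policy A (L − 29):
  P = 57
  Y = 116
  L = 158 − 5·57 − 6·116 (−29 from intervention) = -852
  A = 195 − 5·57 − 5·116 − 4·(-852) = 2738
Change in A: 2738 − 2622 = 116

116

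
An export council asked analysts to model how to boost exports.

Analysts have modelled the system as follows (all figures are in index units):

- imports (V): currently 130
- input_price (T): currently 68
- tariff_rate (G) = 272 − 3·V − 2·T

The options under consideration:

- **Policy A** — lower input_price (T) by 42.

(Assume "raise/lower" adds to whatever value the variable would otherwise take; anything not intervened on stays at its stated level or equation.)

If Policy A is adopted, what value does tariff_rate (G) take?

Policy A (T − 42):
  V = 130
  T = 68 − 42 = 26
  G = 272 − 3·130 − 2·26 = -170

-170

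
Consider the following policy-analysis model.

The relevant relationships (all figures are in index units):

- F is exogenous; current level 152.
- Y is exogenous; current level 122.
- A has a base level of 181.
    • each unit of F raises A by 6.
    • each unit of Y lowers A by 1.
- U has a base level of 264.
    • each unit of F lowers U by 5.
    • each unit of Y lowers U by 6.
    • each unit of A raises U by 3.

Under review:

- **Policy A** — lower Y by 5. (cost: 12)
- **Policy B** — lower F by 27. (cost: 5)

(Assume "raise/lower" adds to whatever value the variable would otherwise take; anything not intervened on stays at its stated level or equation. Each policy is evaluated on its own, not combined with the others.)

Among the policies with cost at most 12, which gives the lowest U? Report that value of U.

1334

Policy A (Y − 5):
  F = 152
  Y = 122 − 5 = 117
  A = 181 + 6·152 − 117 = 976
  U = 264 − 5·152 − 6·117 + 3·976 = 1730
Policy B (F − 27):
  F = 152 − 27 = 125
  Y = 122
  A = 181 + 6·125 − 122 = 809
  U = 264 − 5·125 − 6·122 + 3·809 = 1334
Comparing — Policy A: U=1730, Policy B: U=1334. Lowest is 1334 (Policy B).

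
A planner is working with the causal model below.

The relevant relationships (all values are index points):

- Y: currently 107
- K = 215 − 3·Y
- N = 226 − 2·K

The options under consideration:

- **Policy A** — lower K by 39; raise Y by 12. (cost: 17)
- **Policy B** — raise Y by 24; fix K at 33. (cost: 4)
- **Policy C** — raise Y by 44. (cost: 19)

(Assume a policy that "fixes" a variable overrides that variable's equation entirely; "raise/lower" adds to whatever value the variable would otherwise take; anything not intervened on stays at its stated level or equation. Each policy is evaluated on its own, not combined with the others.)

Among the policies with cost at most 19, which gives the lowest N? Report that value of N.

160

Policy A (K − 39, Y + 12):
  Y = 107 + 12 = 119
  K = 215 − 3·119 (−39 from intervention) = -181
  N = 226 − 2·(-181) = 588
Policy B (Y + 24, K := 33):
  Y = 107 + 24 = 131
  K = 33
  N = 226 − 2·33 = 160
Policy C (Y + 44):
  Y = 107 + 44 = 151
  K = 215 − 3·151 = -238
  N = 226 − 2·(-238) = 702
Comparing — Policy A: N=588, Policy B: N=160, Policy C: N=702. Lowest is 160 (Policy B).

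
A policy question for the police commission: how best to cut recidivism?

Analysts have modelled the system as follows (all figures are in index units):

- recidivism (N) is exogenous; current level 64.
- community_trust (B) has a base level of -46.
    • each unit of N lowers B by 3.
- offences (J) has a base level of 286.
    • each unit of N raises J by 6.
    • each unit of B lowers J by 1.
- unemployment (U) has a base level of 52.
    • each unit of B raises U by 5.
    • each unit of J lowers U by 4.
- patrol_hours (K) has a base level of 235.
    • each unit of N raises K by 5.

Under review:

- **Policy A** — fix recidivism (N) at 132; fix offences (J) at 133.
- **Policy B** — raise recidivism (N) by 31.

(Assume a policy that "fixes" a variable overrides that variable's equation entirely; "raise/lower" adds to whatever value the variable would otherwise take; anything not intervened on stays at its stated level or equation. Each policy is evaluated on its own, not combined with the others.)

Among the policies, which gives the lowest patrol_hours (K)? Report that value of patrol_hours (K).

710

Policy A (N := 132, J := 133):
  N = 132
  K = 235 + 5·132 = 895
Policy B (N + 31):
  N = 64 + 31 = 95
  K = 235 + 5·95 = 710
Comparing — Policy A: K=895, Policy B: K=710. Lowest is 710 (Policy B).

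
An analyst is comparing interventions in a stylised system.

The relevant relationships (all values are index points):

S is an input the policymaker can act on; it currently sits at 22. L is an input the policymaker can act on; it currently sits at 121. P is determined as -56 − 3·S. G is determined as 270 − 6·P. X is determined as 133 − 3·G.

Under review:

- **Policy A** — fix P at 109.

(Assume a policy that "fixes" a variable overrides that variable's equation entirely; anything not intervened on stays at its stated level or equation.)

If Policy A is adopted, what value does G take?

Policy A (P := 109):
  S = 22
  P = 109
  G = 270 − 6·109 = -384

-384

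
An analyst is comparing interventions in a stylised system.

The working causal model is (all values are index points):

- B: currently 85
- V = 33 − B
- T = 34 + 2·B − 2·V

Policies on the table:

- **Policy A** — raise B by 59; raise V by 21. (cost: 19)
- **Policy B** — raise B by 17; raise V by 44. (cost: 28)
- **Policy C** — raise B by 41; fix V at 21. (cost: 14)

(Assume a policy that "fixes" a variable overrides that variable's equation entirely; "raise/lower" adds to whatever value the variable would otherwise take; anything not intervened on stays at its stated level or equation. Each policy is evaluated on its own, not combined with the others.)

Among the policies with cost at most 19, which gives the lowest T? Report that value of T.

244

Policy A (B + 59, V + 21):
  B = 85 + 59 = 144
  V = 33 − 144 (+21 from intervention) = -90
  T = 34 + 2·144 − 2·(-90) = 502
Policy C (B + 41, V := 21):
  B = 85 + 41 = 126
  V = 21
  T = 34 + 2·126 − 2·21 = 244
Comparing — Policy A: T=502, Policy C: T=244. Lowest is 244 (Policy C).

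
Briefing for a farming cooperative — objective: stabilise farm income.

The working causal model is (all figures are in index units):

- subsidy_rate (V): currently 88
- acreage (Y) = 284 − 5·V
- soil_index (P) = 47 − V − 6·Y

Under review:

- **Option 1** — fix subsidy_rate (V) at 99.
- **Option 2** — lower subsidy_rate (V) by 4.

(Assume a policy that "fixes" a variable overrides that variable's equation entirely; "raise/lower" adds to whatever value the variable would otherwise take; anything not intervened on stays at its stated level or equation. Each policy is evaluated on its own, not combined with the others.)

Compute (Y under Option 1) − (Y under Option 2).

Option 1 (V := 99):
  V = 99
  Y = 284 − 5·99 = -211
Option 2 (V − 4):
  V = 88 − 4 = 84
  Y = 284 − 5·84 = -136
Y: -211 − (-136) = -75

-75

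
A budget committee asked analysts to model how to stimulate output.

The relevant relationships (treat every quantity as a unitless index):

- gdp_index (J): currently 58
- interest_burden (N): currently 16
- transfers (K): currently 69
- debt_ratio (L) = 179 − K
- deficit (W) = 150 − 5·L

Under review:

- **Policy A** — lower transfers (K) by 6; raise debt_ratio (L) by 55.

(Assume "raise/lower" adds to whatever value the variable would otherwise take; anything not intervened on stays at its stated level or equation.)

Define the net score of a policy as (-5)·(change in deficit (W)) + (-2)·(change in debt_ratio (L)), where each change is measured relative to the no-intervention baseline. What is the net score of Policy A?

1403

Baseline:
  K = 69
  L = 179 − 69 = 110
  W = 150 − 5·110 = -400
Policy A (K − 6, L + 55):
  K = 69 − 6 = 63
  L = 179 − 63 (+55 from intervention) = 171
  W = 150 − 5·171 = -705
ΔW = -705 − (-400) = -305; ΔL = 171 − 110 = 61
Score = (-5)·(-305) + (-2)·61 = 1403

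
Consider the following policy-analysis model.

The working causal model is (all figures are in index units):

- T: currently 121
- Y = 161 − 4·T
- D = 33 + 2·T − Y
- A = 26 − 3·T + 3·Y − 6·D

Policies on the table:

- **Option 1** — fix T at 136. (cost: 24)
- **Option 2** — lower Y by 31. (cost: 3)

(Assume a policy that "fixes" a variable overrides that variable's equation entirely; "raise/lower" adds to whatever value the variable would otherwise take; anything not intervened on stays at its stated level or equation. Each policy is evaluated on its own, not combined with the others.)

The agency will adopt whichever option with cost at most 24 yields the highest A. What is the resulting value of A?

Option 1 (T := 136):
  T = 136
  Y = 161 − 4·136 = -383
  D = 33 + 2·136 − (-383) = 688
  A = 26 − 3·136 + 3·(-383) − 6·688 = -5659
Option 2 (Y − 31):
  T = 121
  Y = 161 − 4·121 (−31 from intervention) = -354
  D = 33 + 2·121 − (-354) = 629
  A = 26 − 3·121 + 3·(-354) − 6·629 = -5173
Comparing — Option 1: A=-5659, Option 2: A=-5173. Highest is -5173 (Option 2).

-5173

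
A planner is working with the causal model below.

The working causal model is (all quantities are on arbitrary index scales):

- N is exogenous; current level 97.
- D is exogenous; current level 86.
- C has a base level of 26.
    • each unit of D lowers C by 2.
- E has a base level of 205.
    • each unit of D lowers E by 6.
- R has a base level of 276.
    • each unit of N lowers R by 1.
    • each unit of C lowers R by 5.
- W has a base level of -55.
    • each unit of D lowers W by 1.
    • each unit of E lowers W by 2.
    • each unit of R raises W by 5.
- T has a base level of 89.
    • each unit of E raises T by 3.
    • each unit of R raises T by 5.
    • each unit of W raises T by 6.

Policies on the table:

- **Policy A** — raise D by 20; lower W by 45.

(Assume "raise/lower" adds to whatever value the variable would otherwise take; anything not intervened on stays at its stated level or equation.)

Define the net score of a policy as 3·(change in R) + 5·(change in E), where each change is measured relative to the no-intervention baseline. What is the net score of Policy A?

Baseline:
  N = 97
  D = 86
  C = 26 − 2·86 = -146
  E = 205 − 6·86 = -311
  R = 276 − 97 − 5·(-146) = 909
Policy A (D + 20, W − 45):
  N = 97
  D = 86 + 20 = 106
  C = 26 − 2·106 = -186
  E = 205 − 6·106 = -431
  R = 276 − 97 − 5·(-186) = 1109
ΔR = 1109 − 909 = 200; ΔE = -431 − (-311) = -120
Score = 3·200 + 5·(-120) = 0

0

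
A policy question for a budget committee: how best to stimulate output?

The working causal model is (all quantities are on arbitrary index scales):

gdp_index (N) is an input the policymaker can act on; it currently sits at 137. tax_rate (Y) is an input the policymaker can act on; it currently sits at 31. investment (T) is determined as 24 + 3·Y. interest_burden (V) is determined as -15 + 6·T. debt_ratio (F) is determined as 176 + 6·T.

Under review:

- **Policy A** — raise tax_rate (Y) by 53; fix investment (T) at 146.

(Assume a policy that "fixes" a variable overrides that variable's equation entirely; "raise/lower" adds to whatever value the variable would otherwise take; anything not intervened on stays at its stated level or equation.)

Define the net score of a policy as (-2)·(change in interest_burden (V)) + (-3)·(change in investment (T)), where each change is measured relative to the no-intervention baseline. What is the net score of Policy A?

-435

Baseline:
  Y = 31
  T = 24 + 3·31 = 117
  V = -15 + 6·117 = 687
Policy A (Y + 53, T := 146):
  Y = 31 + 53 = 84
  T = 146
  V = -15 + 6·146 = 861
ΔV = 861 − 687 = 174; ΔT = 146 − 117 = 29
Score = (-2)·174 + (-3)·29 = -435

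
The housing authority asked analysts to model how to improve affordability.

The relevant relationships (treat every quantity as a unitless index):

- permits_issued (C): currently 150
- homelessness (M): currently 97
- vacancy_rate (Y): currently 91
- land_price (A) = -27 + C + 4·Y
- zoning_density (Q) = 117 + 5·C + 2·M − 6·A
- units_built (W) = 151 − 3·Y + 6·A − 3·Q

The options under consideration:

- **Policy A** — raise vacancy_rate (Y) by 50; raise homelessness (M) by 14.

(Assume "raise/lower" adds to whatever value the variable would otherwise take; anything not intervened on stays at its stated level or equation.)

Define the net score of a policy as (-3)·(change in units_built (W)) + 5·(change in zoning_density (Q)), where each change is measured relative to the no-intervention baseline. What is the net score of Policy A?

-19558

Baseline:
  C = 150
  M = 97
  Y = 91
  A = -27 + 150 + 4·91 = 487
  Q = 117 + 5·150 + 2·97 − 6·487 = -1861
  W = 151 − 3·91 + 6·487 − 3·(-1861) = 8383
Policy A (Y + 50, M + 14):
  C = 150
  M = 97 + 14 = 111
  Y = 91 + 50 = 141
  A = -27 + 150 + 4·141 = 687
  Q = 117 + 5·150 + 2·111 − 6·687 = -3033
  W = 151 − 3·141 + 6·687 − 3·(-3033) = 12949
ΔW = 12949 − 8383 = 4566; ΔQ = -3033 − (-1861) = -1172
Score = (-3)·4566 + 5·(-1172) = -19558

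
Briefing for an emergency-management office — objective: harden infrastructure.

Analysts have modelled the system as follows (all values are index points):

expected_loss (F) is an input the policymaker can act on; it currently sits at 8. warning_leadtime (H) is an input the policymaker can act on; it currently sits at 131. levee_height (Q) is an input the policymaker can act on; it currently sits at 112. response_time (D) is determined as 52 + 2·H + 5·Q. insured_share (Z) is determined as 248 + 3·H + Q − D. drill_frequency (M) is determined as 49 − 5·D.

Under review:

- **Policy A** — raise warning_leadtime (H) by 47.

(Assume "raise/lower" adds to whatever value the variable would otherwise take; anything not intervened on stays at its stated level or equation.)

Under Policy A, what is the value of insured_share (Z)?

Policy A (H + 47):
  H = 131 + 47 = 178
  Q = 112
  D = 52 + 2·178 + 5·112 = 968
  Z = 248 + 3·178 + 112 − 968 = -74

-74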